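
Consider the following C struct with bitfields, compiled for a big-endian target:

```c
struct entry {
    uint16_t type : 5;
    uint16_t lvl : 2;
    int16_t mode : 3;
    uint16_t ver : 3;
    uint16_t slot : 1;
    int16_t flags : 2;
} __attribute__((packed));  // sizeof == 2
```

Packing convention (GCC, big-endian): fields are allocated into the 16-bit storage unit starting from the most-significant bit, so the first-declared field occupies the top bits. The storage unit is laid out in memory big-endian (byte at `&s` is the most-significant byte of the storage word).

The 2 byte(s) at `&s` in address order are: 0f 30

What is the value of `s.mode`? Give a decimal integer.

[0]=0x0f [1]=0x30 (big-endian) → word 0x0f30
type:5 @ bit 11 → (0x0f30>>11)&0x1f = 0x1
lvl:2 @ bit 9 → (0x0f30>>9)&0x3 = 0x3
mode:3 @ bit 6 → (0x0f30>>6)&0x7 = 0x4  ←
ver:3 @ bit 3 → (0x0f30>>3)&0x7 = 0x6
slot:1 @ bit 2 → (0x0f30>>2)&0x1 = 0x0
flags:2 @ bit 0 → (0x0f30>>0)&0x3 = 0x0
mode signed 3b, MSB=1: 4 - 8 = -4

-4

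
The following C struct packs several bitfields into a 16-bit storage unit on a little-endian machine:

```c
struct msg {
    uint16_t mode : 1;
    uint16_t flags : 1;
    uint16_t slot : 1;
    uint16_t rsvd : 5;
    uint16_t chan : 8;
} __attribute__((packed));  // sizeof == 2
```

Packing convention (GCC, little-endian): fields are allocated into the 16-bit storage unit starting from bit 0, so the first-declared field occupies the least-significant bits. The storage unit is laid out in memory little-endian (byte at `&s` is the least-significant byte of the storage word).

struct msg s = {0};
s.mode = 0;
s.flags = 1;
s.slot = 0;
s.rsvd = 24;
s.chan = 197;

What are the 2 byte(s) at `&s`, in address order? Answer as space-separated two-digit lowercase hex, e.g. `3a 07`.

c2 c5

mode (1b) val=0 bits=0x0 at bit 0: 0x0000
flags (1b) val=1 bits=0x1 at bit 1: 0x0002
slot (1b) val=0 bits=0x0 at bit 2: 0x0002
rsvd (5b) val=24 bits=0x18 at bit 3: 0x00c2
chan (8b) val=197 bits=0xc5 at bit 8: 0xc5c2
word = 0xc5c2 → little-endian bytes:
  [0]=0xc2  [1]=0xc5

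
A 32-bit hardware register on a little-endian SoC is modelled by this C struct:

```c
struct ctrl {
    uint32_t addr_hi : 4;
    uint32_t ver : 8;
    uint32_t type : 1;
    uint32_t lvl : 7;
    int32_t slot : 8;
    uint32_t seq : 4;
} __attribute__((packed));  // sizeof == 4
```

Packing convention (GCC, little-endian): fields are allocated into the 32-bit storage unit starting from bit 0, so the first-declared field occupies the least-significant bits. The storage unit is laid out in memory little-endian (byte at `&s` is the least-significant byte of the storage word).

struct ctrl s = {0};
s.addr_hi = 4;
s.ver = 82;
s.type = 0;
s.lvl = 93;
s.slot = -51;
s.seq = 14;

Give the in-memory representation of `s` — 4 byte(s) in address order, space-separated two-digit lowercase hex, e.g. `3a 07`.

[0+:4] addr_hi=4 & 0xf = 0x4; word=0x00000004
[4+:8] ver=82 & 0xff = 0x52; word=0x00000524
[12+:1] type=0 & 0x1 = 0x0; word=0x00000524
[13+:7] lvl=93 & 0x7f = 0x5d; word=0x000ba524
[20+:8] slot=-51 & 0xff = 0xcd; word=0x0cdba524
[28+:4] seq=14 & 0xf = 0xe; word=0xecdba524
word = 0xecdba524 → little-endian bytes:
  [0]=0x24  [1]=0xa5  [2]=0xdb  [3]=0xec

24 a5 db ec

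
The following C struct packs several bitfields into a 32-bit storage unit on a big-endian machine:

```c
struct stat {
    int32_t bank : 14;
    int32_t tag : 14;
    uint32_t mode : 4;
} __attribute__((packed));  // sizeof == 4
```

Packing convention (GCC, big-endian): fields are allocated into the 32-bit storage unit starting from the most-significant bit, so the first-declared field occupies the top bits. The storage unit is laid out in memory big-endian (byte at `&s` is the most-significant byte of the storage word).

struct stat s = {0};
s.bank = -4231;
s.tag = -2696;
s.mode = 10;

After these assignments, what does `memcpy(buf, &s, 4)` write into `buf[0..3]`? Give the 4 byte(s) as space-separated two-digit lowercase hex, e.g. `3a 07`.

[18+:14] bank=-4231 & 0x3fff = 0x2f79; word=0xbde40000
[4+:14] tag=-2696 & 0x3fff = 0x3578; word=0xbde75780
[0+:4] mode=10 & 0xf = 0xa; word=0xbde7578a
word = 0xbde7578a → big-endian bytes:
  [0]=0xbd  [1]=0xe7  [2]=0x57  [3]=0x8a

bd e7 57 8a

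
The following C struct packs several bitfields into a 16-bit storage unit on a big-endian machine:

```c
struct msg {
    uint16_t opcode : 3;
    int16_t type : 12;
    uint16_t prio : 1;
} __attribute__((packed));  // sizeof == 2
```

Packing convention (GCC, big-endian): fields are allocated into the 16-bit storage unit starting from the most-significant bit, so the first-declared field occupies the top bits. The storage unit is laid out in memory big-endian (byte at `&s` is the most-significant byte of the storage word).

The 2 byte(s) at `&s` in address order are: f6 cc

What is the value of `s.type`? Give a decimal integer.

[0]=0xf6 [1]=0xcc (big-endian) → word 0xf6cc
opcode:3 @ bit 13 → (0xf6cc>>13)&0x7 = 0x7
type:12 @ bit 1 → (0xf6cc>>1)&0xfff = 0xb66  ←
prio:1 @ bit 0 → (0xf6cc>>0)&0x1 = 0x0
type signed 12b, MSB=1: 2918 - 4096 = -1178

-1178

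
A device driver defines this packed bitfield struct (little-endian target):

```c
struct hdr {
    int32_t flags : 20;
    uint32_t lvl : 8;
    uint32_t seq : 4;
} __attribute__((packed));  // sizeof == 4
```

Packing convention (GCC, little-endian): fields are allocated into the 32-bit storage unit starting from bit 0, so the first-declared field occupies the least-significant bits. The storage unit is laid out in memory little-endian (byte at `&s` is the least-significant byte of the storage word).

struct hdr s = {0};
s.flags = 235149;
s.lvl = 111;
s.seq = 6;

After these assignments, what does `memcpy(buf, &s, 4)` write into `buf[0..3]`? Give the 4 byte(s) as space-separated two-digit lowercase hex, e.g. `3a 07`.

flags:20 = 235149 → 0x3968d << 0 → word 0x0003968d
lvl:8 = 111 → 0x6f << 20 → word 0x06f3968d
seq:4 = 6 → 0x6 << 28 → word 0x66f3968d
word = 0x66f3968d → little-endian bytes:
  [0]=0x8d  [1]=0x96  [2]=0xf3  [3]=0x66

8d 96 f3 66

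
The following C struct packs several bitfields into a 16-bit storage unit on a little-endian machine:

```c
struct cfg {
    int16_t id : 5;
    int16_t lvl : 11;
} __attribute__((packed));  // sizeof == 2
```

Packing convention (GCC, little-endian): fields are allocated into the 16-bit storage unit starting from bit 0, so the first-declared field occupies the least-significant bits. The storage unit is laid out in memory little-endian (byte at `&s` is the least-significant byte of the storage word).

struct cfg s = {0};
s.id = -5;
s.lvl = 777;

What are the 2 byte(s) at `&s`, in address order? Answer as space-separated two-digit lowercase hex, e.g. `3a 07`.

id:5 = -5 → 0x1b << 0 → word 0x001b
lvl:11 = 777 → 0x309 << 5 → word 0x613b
word = 0x613b → little-endian bytes:
  [0]=0x3b  [1]=0x61

3b 61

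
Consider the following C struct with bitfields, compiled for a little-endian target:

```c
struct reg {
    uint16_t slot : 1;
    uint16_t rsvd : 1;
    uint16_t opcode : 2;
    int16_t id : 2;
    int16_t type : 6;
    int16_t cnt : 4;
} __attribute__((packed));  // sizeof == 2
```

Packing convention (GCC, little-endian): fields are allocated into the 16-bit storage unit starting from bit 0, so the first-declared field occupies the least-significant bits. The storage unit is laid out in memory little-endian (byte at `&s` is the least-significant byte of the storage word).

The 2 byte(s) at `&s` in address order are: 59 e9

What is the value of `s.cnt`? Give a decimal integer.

[0]=0x59 [1]=0xe9 (little-endian) → word 0xe959
slot:1 @ bit 0 → (0xe959>>0)&0x1 = 0x1
rsvd:1 @ bit 1 → (0xe959>>1)&0x1 = 0x0
opcode:2 @ bit 2 → (0xe959>>2)&0x3 = 0x2
id:2 @ bit 4 → (0xe959>>4)&0x3 = 0x1
type:6 @ bit 6 → (0xe959>>6)&0x3f = 0x25
cnt:4 @ bit 12 → (0xe959>>12)&0xf = 0xe  ←
cnt signed 4b, MSB=1: 14 - 16 = -2

-2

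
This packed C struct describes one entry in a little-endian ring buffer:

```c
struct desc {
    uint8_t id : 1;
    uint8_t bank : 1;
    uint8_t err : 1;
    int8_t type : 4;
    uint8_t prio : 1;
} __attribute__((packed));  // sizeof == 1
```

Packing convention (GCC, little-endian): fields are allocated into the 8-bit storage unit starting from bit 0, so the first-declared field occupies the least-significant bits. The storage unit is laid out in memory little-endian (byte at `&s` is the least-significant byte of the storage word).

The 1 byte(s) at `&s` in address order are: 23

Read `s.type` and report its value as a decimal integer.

[0]=0x23 (little-endian) → word 0x23
id [0+:1] = (word>>0) & 0x1 = 1
bank [1+:1] = (word>>1) & 0x1 = 1
err [2+:1] = (word>>2) & 0x1 = 0
type [3+:4] = (word>>3) & 0xf = 4  ←
prio [7+:1] = (word>>7) & 0x1 = 0
type signed 4b, MSB=0: value = 4

4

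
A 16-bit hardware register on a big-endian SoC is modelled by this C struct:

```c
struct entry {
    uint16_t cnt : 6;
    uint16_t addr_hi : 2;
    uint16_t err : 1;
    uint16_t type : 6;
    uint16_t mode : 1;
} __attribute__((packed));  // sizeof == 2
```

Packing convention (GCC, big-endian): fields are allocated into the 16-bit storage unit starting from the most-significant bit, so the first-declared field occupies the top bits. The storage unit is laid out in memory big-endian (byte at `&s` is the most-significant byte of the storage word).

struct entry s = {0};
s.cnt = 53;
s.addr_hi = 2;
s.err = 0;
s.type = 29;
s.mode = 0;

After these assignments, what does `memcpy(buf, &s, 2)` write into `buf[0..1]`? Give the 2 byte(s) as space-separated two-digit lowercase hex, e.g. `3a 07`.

[10+:6] cnt=53 & 0x3f = 0x35; word=0xd400
[8+:2] addr_hi=2 & 0x3 = 0x2; word=0xd600
[7+:1] err=0 & 0x1 = 0x0; word=0xd600
[1+:6] type=29 & 0x3f = 0x1d; word=0xd63a
[0+:1] mode=0 & 0x1 = 0x0; word=0xd63a
word = 0xd63a → big-endian bytes:
  [0]=0xd6  [1]=0x3a

d6 3a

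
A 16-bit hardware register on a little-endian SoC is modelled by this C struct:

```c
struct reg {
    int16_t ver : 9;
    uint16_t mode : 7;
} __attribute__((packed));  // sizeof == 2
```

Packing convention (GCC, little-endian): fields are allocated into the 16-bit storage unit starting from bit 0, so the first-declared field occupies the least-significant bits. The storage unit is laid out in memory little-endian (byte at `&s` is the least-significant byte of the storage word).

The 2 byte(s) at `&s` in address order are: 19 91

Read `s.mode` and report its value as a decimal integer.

72

[0]=0x19 [1]=0x91 (little-endian) → word 0x9119
ver:9 @ bit 0 → (0x9119>>0)&0x1ff = 0x119
mode:7 @ bit 9 → (0x9119>>9)&0x7f = 0x48  ←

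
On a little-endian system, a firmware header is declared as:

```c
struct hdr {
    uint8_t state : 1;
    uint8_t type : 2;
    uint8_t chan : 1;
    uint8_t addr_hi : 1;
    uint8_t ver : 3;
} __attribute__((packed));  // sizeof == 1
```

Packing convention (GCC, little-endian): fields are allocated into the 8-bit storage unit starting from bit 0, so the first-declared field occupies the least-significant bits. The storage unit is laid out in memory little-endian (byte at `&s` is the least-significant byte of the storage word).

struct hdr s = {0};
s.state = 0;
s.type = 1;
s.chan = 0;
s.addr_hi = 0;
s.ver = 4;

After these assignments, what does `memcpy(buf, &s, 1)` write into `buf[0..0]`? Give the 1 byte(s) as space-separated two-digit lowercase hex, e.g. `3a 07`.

state:1 = 0 → 0x0 << 0 → word 0x00
type:2 = 1 → 0x1 << 1 → word 0x02
chan:1 = 0 → 0x0 << 3 → word 0x02
addr_hi:1 = 0 → 0x0 << 4 → word 0x02
ver:3 = 4 → 0x4 << 5 → word 0x82
word = 0x82 → little-endian bytes:
  [0]=0x82

82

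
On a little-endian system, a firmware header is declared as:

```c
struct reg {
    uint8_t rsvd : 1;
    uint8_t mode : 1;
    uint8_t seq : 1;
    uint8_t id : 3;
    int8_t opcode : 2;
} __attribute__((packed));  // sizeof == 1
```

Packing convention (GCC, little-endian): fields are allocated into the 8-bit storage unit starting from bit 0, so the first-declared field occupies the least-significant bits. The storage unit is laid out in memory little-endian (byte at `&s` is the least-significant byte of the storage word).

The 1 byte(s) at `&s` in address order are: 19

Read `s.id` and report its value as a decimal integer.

[0]=0x19 (little-endian) → word 0x19
rsvd:1 @ bit 0 → (0x19>>0)&0x1 = 0x1
mode:1 @ bit 1 → (0x19>>1)&0x1 = 0x0
seq:1 @ bit 2 → (0x19>>2)&0x1 = 0x0
id:3 @ bit 3 → (0x19>>3)&0x7 = 0x3  ←
opcode:2 @ bit 6 → (0x19>>6)&0x3 = 0x0

3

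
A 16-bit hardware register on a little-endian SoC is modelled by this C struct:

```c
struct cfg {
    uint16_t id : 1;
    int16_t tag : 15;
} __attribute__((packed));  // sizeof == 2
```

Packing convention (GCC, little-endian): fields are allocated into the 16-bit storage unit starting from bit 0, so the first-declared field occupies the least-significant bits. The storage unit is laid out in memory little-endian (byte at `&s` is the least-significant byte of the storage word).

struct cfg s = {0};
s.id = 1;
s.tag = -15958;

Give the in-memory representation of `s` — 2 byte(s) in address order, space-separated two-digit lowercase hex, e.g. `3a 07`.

55 83

[0+:1] id=1 & 0x1 = 0x1; word=0x0001
[1+:15] tag=-15958 & 0x7fff = 0x41aa; word=0x8355
word = 0x8355 → little-endian bytes:
  [0]=0x55  [1]=0x83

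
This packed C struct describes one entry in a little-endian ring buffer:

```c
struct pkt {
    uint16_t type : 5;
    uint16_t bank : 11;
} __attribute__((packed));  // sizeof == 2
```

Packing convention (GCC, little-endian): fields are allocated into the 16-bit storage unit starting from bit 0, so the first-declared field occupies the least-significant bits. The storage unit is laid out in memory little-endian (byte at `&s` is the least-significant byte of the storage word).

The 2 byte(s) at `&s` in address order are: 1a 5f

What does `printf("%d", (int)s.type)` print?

[0]=0x1a [1]=0x5f (little-endian) → word 0x5f1a
type [0+:5] = (word>>0) & 0x1f = 26  ←
bank [5+:11] = (word>>5) & 0x7ff = 760

26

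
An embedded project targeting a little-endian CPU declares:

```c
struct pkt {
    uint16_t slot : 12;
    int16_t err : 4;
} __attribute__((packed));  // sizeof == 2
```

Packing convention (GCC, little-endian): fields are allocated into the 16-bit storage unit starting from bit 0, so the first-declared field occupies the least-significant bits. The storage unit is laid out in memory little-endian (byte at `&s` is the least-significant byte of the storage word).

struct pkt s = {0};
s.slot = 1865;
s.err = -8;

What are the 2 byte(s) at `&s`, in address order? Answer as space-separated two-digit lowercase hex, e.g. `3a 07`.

49 87

[0+:12] slot=1865 & 0xfff = 0x749; word=0x0749
[12+:4] err=-8 & 0xf = 0x8; word=0x8749
word = 0x8749 → little-endian bytes:
  [0]=0x49  [1]=0x87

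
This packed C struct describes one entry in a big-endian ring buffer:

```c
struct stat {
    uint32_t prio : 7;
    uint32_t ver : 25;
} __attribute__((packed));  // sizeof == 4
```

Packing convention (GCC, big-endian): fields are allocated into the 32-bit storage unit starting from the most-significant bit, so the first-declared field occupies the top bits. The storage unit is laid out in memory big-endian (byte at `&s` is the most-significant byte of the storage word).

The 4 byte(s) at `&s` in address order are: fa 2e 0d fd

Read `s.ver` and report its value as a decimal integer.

3018237

[0]=0xfa [1]=0x2e [2]=0x0d [3]=0xfd (big-endian) → word 0xfa2e0dfd
prio:7 @ bit 25 → (0xfa2e0dfd>>25)&0x7f = 0x7d
ver:25 @ bit 0 → (0xfa2e0dfd>>0)&0x1ffffff = 0x2e0dfd  ←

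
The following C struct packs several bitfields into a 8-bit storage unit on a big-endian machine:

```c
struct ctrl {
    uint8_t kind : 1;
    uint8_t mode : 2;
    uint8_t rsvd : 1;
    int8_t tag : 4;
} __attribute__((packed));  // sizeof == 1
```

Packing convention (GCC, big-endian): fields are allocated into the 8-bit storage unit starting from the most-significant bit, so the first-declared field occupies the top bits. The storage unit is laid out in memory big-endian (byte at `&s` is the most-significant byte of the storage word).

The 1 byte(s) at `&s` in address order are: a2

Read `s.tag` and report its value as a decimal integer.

[0]=0xa2 (big-endian) → word 0xa2
kind:1 @ bit 7 → (0xa2>>7)&0x1 = 0x1
mode:2 @ bit 5 → (0xa2>>5)&0x3 = 0x1
rsvd:1 @ bit 4 → (0xa2>>4)&0x1 = 0x0
tag:4 @ bit 0 → (0xa2>>0)&0xf = 0x2  ←
tag signed 4b, MSB=0: value = 2

2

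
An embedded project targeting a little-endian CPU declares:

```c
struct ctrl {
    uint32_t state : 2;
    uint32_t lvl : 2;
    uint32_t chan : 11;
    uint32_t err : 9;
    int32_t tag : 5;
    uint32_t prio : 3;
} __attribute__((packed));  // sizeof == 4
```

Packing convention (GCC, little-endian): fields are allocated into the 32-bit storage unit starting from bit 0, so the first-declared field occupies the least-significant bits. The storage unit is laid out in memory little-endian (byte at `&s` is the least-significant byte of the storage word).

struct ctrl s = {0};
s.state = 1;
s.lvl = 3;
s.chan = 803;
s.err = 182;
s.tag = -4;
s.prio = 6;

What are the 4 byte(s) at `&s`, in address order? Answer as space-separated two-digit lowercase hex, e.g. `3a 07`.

[0+:2] state=1 & 0x3 = 0x1; word=0x00000001
[2+:2] lvl=3 & 0x3 = 0x3; word=0x0000000d
[4+:11] chan=803 & 0x7ff = 0x323; word=0x0000323d
[15+:9] err=182 & 0x1ff = 0xb6; word=0x005b323d
[24+:5] tag=-4 & 0x1f = 0x1c; word=0x1c5b323d
[29+:3] prio=6 & 0x7 = 0x6; word=0xdc5b323d
word = 0xdc5b323d → little-endian bytes:
  [0]=0x3d  [1]=0x32  [2]=0x5b  [3]=0xdc

3d 32 5b dc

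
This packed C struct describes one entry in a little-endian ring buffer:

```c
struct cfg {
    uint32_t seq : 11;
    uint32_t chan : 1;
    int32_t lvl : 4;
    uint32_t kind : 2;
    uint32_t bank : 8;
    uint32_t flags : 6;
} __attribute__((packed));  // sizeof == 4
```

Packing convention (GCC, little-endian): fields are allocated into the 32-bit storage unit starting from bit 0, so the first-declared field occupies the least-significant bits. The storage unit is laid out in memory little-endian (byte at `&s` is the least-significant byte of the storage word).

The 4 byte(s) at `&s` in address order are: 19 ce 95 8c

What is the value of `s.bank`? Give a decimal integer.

37

[0]=0x19 [1]=0xce [2]=0x95 [3]=0x8c (little-endian) → word 0x8c95ce19
seq [0+:11] = (word>>0) & 0x7ff = 1561
chan [11+:1] = (word>>11) & 0x1 = 1
lvl [12+:4] = (word>>12) & 0xf = 12
kind [16+:2] = (word>>16) & 0x3 = 1
bank [18+:8] = (word>>18) & 0xff = 37  ←
flags [26+:6] = (word>>26) & 0x3f = 35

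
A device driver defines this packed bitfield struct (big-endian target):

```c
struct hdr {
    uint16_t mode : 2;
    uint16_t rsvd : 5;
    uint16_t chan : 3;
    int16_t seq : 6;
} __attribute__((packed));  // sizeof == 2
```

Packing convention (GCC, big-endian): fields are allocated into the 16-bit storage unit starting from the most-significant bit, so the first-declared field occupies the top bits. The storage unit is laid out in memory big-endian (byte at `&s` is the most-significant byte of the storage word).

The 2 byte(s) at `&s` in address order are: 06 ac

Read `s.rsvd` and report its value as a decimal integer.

[0]=0x06 [1]=0xac (big-endian) → word 0x06ac
mode [14+:2] = (word>>14) & 0x3 = 0
rsvd [9+:5] = (word>>9) & 0x1f = 3  ←
chan [6+:3] = (word>>6) & 0x7 = 2
seq [0+:6] = (word>>0) & 0x3f = 44

3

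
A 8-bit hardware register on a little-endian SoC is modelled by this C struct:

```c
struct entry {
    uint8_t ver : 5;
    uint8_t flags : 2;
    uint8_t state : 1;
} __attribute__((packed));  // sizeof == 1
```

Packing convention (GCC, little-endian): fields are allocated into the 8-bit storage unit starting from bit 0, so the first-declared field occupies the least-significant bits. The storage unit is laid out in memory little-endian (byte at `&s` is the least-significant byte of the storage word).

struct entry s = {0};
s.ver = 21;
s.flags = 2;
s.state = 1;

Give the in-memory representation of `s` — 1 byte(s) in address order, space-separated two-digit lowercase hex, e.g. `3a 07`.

[0+:5] ver=21 & 0x1f = 0x15; word=0x15
[5+:2] flags=2 & 0x3 = 0x2; word=0x55
[7+:1] state=1 & 0x1 = 0x1; word=0xd5
word = 0xd5 → little-endian bytes:
  [0]=0xd5

d5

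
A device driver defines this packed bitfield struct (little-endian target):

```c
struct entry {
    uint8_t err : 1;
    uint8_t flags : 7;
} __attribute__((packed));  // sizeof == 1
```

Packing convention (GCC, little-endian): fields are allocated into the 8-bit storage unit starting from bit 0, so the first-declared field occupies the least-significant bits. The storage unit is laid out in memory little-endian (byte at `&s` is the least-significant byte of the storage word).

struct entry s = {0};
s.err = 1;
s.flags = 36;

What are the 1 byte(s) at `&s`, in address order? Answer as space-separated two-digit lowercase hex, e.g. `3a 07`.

[0+:1] err=1 & 0x1 = 0x1; word=0x01
[1+:7] flags=36 & 0x7f = 0x24; word=0x49
word = 0x49 → little-endian bytes:
  [0]=0x49

49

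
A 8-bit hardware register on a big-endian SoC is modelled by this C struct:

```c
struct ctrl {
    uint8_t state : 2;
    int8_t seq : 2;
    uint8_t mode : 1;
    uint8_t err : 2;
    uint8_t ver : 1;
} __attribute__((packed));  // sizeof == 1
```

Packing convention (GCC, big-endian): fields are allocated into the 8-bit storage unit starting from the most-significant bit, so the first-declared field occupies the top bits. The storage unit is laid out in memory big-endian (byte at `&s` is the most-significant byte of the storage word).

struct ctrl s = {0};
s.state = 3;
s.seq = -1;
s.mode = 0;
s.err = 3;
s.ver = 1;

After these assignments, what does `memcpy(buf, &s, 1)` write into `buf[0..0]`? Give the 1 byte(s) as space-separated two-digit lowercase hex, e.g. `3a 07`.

[6+:2] state=3 & 0x3 = 0x3; word=0xc0
[4+:2] seq=-1 & 0x3 = 0x3; word=0xf0
[3+:1] mode=0 & 0x1 = 0x0; word=0xf0
[1+:2] err=3 & 0x3 = 0x3; word=0xf6
[0+:1] ver=1 & 0x1 = 0x1; word=0xf7
word = 0xf7 → big-endian bytes:
  [0]=0xf7

f7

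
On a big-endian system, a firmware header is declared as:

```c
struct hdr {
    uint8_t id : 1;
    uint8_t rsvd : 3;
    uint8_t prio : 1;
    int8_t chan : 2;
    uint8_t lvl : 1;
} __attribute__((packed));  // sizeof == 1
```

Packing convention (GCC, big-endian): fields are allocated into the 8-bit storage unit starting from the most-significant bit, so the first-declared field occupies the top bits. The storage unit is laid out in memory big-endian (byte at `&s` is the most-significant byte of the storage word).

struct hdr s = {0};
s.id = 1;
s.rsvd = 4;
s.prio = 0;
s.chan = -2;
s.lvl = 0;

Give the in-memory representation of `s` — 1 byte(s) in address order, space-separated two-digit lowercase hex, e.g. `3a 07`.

c4

[7+:1] id=1 & 0x1 = 0x1; word=0x80
[4+:3] rsvd=4 & 0x7 = 0x4; word=0xc0
[3+:1] prio=0 & 0x1 = 0x0; word=0xc0
[1+:2] chan=-2 & 0x3 = 0x2; word=0xc4
[0+:1] lvl=0 & 0x1 = 0x0; word=0xc4
word = 0xc4 → big-endian bytes:
  [0]=0xc4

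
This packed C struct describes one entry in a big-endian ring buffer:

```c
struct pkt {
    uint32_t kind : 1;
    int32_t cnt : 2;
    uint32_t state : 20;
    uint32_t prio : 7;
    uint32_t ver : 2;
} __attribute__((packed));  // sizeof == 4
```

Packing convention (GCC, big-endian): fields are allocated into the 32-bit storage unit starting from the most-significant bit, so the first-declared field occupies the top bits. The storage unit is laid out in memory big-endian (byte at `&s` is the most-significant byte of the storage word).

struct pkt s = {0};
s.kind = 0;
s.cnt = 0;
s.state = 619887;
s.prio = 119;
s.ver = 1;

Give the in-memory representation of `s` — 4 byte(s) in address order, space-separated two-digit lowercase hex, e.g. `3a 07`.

12 ea df dd

kind:1 = 0 → 0x0 << 31 → word 0x00000000
cnt:2 = 0 → 0x0 << 29 → word 0x00000000
state:20 = 619887 → 0x9756f << 9 → word 0x12eade00
prio:7 = 119 → 0x77 << 2 → word 0x12eadfdc
ver:2 = 1 → 0x1 << 0 → word 0x12eadfdd
word = 0x12eadfdd → big-endian bytes:
  [0]=0x12  [1]=0xea  [2]=0xdf  [3]=0xdd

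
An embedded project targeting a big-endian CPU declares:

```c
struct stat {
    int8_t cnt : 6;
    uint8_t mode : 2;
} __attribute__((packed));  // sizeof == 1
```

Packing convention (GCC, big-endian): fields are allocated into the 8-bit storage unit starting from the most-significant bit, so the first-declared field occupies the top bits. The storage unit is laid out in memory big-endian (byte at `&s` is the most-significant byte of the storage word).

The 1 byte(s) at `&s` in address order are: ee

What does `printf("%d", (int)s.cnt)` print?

[0]=0xee (big-endian) → word 0xee
cnt:6 @ bit 2 → (0xee>>2)&0x3f = 0x3b  ←
mode:2 @ bit 0 → (0xee>>0)&0x3 = 0x2
cnt signed 6b, MSB=1: 59 - 64 = -5

-5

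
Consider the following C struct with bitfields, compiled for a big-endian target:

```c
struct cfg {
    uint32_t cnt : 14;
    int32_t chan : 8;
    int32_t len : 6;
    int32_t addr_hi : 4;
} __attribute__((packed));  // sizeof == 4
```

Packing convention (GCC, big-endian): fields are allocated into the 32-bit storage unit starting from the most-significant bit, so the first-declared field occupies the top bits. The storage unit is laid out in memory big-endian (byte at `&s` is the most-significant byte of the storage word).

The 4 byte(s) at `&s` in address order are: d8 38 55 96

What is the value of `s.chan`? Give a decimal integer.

21

[0]=0xd8 [1]=0x38 [2]=0x55 [3]=0x96 (big-endian) → word 0xd8385596
cnt:14 @ bit 18 → (0xd8385596>>18)&0x3fff = 0x360e
chan:8 @ bit 10 → (0xd8385596>>10)&0xff = 0x15  ←
len:6 @ bit 4 → (0xd8385596>>4)&0x3f = 0x19
addr_hi:4 @ bit 0 → (0xd8385596>>0)&0xf = 0x6
chan signed 8b, MSB=0: value = 21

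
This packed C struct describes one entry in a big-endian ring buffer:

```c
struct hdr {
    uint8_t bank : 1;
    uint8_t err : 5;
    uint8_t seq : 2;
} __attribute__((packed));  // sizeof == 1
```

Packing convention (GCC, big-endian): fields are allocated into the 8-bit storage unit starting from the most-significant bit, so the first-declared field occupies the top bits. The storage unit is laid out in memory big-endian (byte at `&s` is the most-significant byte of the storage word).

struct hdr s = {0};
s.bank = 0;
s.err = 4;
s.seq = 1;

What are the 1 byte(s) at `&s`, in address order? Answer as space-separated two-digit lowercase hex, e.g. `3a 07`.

[7+:1] bank=0 & 0x1 = 0x0; word=0x00
[2+:5] err=4 & 0x1f = 0x4; word=0x10
[0+:2] seq=1 & 0x3 = 0x1; word=0x11
word = 0x11 → big-endian bytes:
  [0]=0x11

11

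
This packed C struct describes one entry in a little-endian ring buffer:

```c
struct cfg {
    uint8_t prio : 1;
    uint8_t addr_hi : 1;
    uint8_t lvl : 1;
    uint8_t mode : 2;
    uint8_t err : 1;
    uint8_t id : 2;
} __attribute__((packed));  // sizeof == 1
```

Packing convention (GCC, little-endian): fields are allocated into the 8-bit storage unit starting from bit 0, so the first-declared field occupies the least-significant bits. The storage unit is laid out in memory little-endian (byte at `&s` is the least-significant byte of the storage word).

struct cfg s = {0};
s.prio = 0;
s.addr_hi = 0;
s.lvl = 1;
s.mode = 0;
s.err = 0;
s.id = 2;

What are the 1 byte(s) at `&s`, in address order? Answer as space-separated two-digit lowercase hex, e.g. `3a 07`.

[0+:1] prio=0 & 0x1 = 0x0; word=0x00
[1+:1] addr_hi=0 & 0x1 = 0x0; word=0x00
[2+:1] lvl=1 & 0x1 = 0x1; word=0x04
[3+:2] mode=0 & 0x3 = 0x0; word=0x04
[5+:1] err=0 & 0x1 = 0x0; word=0x04
[6+:2] id=2 & 0x3 = 0x2; word=0x84
word = 0x84 → little-endian bytes:
  [0]=0x84

84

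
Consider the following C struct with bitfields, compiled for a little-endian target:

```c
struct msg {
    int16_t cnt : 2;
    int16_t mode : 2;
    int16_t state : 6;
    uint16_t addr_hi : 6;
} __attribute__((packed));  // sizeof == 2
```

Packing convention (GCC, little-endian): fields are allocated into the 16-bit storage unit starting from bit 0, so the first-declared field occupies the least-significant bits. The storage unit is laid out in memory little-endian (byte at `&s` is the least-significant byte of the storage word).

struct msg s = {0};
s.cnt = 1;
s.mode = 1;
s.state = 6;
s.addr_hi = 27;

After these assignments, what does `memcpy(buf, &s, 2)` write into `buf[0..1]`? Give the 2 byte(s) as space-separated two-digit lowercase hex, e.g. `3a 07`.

cnt:2 = 1 → 0x1 << 0 → word 0x0001
mode:2 = 1 → 0x1 << 2 → word 0x0005
state:6 = 6 → 0x6 << 4 → word 0x0065
addr_hi:6 = 27 → 0x1b << 10 → word 0x6c65
word = 0x6c65 → little-endian bytes:
  [0]=0x65  [1]=0x6c

65 6c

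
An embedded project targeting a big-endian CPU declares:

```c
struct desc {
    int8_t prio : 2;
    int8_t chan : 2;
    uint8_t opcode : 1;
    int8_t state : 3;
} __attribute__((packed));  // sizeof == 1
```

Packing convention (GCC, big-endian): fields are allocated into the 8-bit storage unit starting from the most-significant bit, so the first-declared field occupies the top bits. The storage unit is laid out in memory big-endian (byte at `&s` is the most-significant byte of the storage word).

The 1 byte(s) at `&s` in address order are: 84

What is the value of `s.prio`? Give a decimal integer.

-2

[0]=0x84 (big-endian) → word 0x84
prio:2 @ bit 6 → (0x84>>6)&0x3 = 0x2  ←
chan:2 @ bit 4 → (0x84>>4)&0x3 = 0x0
opcode:1 @ bit 3 → (0x84>>3)&0x1 = 0x0
state:3 @ bit 0 → (0x84>>0)&0x7 = 0x4
prio signed 2b, MSB=1: 2 - 4 = -2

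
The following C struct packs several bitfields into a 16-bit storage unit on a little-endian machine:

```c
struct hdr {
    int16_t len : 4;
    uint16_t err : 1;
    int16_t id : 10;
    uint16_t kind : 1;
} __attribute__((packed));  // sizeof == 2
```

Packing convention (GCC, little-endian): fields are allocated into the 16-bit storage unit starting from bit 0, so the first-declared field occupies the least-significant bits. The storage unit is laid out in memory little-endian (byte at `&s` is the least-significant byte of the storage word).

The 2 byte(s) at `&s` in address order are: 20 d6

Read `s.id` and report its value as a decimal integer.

-335

[0]=0x20 [1]=0xd6 (little-endian) → word 0xd620
len [0+:4] = (word>>0) & 0xf = 0
err [4+:1] = (word>>4) & 0x1 = 0
id [5+:10] = (word>>5) & 0x3ff = 689  ←
kind [15+:1] = (word>>15) & 0x1 = 1
id signed 10b, MSB=1: 689 - 1024 = -335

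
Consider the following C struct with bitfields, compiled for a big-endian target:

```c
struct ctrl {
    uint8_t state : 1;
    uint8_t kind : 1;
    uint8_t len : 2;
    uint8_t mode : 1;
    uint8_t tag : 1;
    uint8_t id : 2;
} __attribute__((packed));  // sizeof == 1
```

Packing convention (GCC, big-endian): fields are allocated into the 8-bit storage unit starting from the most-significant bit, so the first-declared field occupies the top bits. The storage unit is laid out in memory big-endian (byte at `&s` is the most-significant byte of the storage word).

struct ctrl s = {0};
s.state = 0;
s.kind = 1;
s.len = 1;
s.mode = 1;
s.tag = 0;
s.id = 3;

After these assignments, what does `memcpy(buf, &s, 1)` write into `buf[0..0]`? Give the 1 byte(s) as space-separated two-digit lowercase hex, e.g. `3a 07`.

state (1b) val=0 bits=0x0 at bit 7: 0x00
kind (1b) val=1 bits=0x1 at bit 6: 0x40
len (2b) val=1 bits=0x1 at bit 4: 0x50
mode (1b) val=1 bits=0x1 at bit 3: 0x58
tag (1b) val=0 bits=0x0 at bit 2: 0x58
id (2b) val=3 bits=0x3 at bit 0: 0x5b
word = 0x5b → big-endian bytes:
  [0]=0x5b

5b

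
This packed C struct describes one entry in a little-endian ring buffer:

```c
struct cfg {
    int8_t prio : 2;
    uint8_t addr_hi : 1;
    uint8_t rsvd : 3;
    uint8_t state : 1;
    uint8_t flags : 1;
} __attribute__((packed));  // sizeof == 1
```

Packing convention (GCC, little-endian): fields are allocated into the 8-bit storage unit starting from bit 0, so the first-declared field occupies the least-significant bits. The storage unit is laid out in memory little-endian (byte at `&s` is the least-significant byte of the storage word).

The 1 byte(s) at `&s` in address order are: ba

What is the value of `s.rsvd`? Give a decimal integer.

7

[0]=0xba (little-endian) → word 0xba
prio [0+:2] = (word>>0) & 0x3 = 2
addr_hi [2+:1] = (word>>2) & 0x1 = 0
rsvd [3+:3] = (word>>3) & 0x7 = 7  ←
state [6+:1] = (word>>6) & 0x1 = 0
flags [7+:1] = (word>>7) & 0x1 = 1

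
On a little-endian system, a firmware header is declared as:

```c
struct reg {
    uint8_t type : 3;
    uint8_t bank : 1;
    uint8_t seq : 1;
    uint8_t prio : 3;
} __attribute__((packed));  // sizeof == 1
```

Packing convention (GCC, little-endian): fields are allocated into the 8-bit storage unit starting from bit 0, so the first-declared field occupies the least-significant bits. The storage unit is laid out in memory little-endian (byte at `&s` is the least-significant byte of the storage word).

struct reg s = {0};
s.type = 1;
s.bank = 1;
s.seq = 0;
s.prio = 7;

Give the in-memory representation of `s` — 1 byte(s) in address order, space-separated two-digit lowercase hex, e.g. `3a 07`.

e9

[0+:3] type=1 & 0x7 = 0x1; word=0x01
[3+:1] bank=1 & 0x1 = 0x1; word=0x09
[4+:1] seq=0 & 0x1 = 0x0; word=0x09
[5+:3] prio=7 & 0x7 = 0x7; word=0xe9
word = 0xe9 → little-endian bytes:
  [0]=0xe9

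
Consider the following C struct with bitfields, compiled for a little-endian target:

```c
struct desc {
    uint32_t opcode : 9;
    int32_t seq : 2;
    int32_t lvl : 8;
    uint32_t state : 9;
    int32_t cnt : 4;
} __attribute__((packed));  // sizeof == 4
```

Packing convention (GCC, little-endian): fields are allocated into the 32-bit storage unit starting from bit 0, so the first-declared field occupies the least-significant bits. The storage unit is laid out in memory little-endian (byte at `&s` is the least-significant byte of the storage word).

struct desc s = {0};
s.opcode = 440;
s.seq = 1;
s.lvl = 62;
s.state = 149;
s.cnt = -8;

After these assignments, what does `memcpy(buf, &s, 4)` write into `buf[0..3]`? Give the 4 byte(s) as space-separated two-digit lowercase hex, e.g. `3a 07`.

[0+:9] opcode=440 & 0x1ff = 0x1b8; word=0x000001b8
[9+:2] seq=1 & 0x3 = 0x1; word=0x000003b8
[11+:8] lvl=62 & 0xff = 0x3e; word=0x0001f3b8
[19+:9] state=149 & 0x1ff = 0x95; word=0x04a9f3b8
[28+:4] cnt=-8 & 0xf = 0x8; word=0x84a9f3b8
word = 0x84a9f3b8 → little-endian bytes:
  [0]=0xb8  [1]=0xf3  [2]=0xa9  [3]=0x84

b8 f3 a9 84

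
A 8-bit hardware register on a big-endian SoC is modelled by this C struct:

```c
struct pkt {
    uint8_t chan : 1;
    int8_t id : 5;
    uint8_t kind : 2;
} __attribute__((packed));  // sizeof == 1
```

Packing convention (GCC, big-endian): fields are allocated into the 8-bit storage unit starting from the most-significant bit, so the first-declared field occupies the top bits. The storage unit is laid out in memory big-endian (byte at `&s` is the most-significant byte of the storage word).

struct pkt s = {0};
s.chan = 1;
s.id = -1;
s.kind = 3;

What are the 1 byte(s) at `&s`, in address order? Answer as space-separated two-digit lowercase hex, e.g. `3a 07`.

ff

[7+:1] chan=1 & 0x1 = 0x1; word=0x80
[2+:5] id=-1 & 0x1f = 0x1f; word=0xfc
[0+:2] kind=3 & 0x3 = 0x3; word=0xff
word = 0xff → big-endian bytes:
  [0]=0xff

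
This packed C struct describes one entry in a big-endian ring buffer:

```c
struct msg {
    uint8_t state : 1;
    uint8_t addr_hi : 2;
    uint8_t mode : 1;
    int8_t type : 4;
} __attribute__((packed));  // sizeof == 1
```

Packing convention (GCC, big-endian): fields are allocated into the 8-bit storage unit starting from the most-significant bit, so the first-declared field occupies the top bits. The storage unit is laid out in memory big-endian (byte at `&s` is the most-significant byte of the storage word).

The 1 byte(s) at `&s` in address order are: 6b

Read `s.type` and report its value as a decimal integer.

-5

[0]=0x6b (big-endian) → word 0x6b
state [7+:1] = (word>>7) & 0x1 = 0
addr_hi [5+:2] = (word>>5) & 0x3 = 3
mode [4+:1] = (word>>4) & 0x1 = 0
type [0+:4] = (word>>0) & 0xf = 11  ←
type signed 4b, MSB=1: 11 - 16 = -5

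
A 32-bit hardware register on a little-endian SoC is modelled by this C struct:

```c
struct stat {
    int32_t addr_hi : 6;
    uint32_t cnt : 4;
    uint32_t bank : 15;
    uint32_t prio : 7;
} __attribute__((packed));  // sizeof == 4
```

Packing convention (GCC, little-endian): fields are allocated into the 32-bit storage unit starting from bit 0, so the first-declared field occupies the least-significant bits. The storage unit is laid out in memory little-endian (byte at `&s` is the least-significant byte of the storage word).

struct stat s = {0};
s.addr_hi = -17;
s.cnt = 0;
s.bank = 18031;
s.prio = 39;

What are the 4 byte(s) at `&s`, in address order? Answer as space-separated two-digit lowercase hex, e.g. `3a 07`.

2f bc 19 4f

addr_hi (6b) val=-17 bits=0x2f at bit 0: 0x0000002f
cnt (4b) val=0 bits=0x0 at bit 6: 0x0000002f
bank (15b) val=18031 bits=0x466f at bit 10: 0x0119bc2f
prio (7b) val=39 bits=0x27 at bit 25: 0x4f19bc2f
word = 0x4f19bc2f → little-endian bytes:
  [0]=0x2f  [1]=0xbc  [2]=0x19  [3]=0x4f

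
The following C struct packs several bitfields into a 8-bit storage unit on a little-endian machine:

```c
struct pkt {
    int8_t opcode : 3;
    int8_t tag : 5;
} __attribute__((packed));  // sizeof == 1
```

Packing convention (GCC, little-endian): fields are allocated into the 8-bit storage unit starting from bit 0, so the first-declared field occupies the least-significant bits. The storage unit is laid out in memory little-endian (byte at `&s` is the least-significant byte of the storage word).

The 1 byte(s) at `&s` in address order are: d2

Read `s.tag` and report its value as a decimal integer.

-6

[0]=0xd2 (little-endian) → word 0xd2
opcode [0+:3] = (word>>0) & 0x7 = 2
tag [3+:5] = (word>>3) & 0x1f = 26  ←
tag signed 5b, MSB=1: 26 - 32 = -6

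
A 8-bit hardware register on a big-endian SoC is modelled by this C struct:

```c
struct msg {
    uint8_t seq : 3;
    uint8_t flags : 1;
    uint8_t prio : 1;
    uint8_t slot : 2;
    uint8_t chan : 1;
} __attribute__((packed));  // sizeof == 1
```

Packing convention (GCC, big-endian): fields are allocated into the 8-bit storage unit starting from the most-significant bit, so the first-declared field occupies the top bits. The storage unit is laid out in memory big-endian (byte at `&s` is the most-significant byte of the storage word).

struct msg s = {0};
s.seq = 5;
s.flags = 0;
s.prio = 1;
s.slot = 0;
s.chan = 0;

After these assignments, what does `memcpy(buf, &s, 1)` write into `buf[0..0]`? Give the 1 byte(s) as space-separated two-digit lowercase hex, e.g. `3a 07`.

seq:3 = 5 → 0x5 << 5 → word 0xa0
flags:1 = 0 → 0x0 << 4 → word 0xa0
prio:1 = 1 → 0x1 << 3 → word 0xa8
slot:2 = 0 → 0x0 << 1 → word 0xa8
chan:1 = 0 → 0x0 << 0 → word 0xa8
word = 0xa8 → big-endian bytes:
  [0]=0xa8

a8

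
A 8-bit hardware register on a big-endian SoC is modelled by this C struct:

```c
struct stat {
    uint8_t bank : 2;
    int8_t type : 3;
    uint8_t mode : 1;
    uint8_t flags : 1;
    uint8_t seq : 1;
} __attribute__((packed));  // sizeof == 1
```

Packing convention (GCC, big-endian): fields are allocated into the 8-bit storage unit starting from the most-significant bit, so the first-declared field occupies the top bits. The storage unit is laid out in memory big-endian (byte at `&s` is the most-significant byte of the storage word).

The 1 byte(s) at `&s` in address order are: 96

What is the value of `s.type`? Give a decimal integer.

2

[0]=0x96 (big-endian) → word 0x96
bank [6+:2] = (word>>6) & 0x3 = 2
type [3+:3] = (word>>3) & 0x7 = 2  ←
mode [2+:1] = (word>>2) & 0x1 = 1
flags [1+:1] = (word>>1) & 0x1 = 1
seq [0+:1] = (word>>0) & 0x1 = 0
type signed 3b, MSB=0: value = 2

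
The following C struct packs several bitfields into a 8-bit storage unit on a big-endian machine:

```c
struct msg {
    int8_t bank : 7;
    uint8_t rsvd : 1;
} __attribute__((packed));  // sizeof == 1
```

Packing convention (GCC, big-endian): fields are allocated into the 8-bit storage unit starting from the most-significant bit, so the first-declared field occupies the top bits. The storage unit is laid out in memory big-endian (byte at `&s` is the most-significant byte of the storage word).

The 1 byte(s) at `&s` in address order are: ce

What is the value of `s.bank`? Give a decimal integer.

-25

[0]=0xce (big-endian) → word 0xce
bank [1+:7] = (word>>1) & 0x7f = 103  ←
rsvd [0+:1] = (word>>0) & 0x1 = 0
bank signed 7b, MSB=1: 103 - 128 = -25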